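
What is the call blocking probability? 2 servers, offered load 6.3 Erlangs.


B(N,A) = (A^N/N!) / sum(A^k/k!, k=0..N) with N=2, A=6.3 = 0.7311

0.7311


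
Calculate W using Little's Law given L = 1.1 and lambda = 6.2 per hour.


W = L / lambda = 1.1 / 6.2 = 0.1774 hours

0.1774 hours


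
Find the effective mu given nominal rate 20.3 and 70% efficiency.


Effective rate = mu * efficiency = 20.3 * 0.7 = 14.21 per hour

14.21 per hour


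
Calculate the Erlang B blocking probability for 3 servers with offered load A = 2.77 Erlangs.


B(N,A) = (A^N/N!) / sum(A^k/k!, k=0..N) with N=3, A=2.77 = 0.3177

0.3177


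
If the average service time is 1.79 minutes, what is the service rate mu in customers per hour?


mu = 60 / avg_service_time = 60 / 1.79 = 33.52 per hour

33.52 per hour


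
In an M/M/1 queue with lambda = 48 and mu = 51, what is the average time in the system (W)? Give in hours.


W = 1/(mu - lambda) = 1/(51 - 48) = 0.3333 hours

0.3333 hours


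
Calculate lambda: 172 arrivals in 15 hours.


lambda = total arrivals / time = 172 / 15 = 11.47 per hour

11.47 per hour


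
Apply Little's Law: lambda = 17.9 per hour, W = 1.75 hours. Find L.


L = lambda * W = 17.9 * 1.75 = 31.33

31.33


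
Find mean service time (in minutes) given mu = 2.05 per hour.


Mean service time = 60/mu = 60/2.05 = 29.27 minutes

29.27 minutes


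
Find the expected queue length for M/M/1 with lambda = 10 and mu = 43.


rho = 10/43; Lq = rho^2/(1-rho) = 0.07

0.07


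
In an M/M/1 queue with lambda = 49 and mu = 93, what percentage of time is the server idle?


Idle fraction = (1 - rho) * 100 = (1 - 49/93) * 100 = 47.3%

47.3%


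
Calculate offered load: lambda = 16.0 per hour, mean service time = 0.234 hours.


Offered load a = lambda * E[S] = 16.0 * 0.234 = 3.74 Erlangs

3.74 Erlangs


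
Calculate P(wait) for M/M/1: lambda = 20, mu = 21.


P(wait) = rho = lambda/mu = 20/21 = 0.9524

0.9524


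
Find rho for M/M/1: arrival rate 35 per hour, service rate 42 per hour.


rho = lambda/mu = 35/42 = 0.8333

0.8333


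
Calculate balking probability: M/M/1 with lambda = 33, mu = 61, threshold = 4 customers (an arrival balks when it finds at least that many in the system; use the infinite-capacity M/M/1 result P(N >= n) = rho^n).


P(N >= 4) = rho^4 = (33/61)^4 = 0.0857

0.0857


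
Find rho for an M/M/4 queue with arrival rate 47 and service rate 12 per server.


rho = lambda/(c*mu) = 47/(4*12) = 0.9792

0.9792


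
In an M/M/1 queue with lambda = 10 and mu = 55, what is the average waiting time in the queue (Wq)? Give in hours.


rho = 10/55; Wq = rho/(mu - lambda) = 0.004 hours

0.004 hours


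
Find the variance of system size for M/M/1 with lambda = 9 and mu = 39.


rho = 9/39; Var(N) = rho/(1-rho)^2 = 0.39

0.39


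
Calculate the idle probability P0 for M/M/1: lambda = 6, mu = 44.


P0 = 1 - rho = 1 - 6/44 = 0.8636

0.8636


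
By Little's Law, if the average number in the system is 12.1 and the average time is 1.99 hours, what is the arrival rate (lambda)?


lambda = L / W = 12.1 / 1.99 = 6.08 per hour

6.08 per hour


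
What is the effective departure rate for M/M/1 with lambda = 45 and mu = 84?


For a stable queue (lambda < mu), throughput = lambda = 45 per hour

45 per hour


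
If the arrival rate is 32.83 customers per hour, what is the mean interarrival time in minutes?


Mean interarrival time = 60/lambda = 60/32.83 = 1.83 minutes

1.83 minutes


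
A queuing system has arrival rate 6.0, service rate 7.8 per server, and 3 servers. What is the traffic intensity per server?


rho = lambda / (c * mu) = 6.0 / (3 * 7.8) = 0.2564

0.2564


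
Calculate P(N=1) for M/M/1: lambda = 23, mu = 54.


rho = 23/54; P(n) = (1-rho)*rho^n = (1-23/54)*(23/54)^1 = 0.2445

0.2445


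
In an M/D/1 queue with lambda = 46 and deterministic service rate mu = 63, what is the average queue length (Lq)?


M/D/1: Lq = rho^2 / (2*(1-rho)) where rho = 46/63; Lq = 0.99

0.99


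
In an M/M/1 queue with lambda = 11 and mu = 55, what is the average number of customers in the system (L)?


rho = 11/55; L = rho/(1-rho) = 0.25

0.25


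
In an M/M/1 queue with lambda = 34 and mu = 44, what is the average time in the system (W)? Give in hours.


W = 1/(mu - lambda) = 1/(44 - 34) = 0.1 hours

0.1 hours


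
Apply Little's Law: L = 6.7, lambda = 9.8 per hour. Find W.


W = L / lambda = 6.7 / 9.8 = 0.6837 hours

0.6837 hours


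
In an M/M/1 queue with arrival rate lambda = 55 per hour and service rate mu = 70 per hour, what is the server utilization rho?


rho = lambda/mu = 55/70 = 0.7857

0.7857


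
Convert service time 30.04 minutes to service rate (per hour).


mu = 60 / avg_service_time = 60 / 30.04 = 2.0 per hour

2.0 per hour


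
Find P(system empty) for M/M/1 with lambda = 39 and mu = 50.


P0 = 1 - rho = 1 - 39/50 = 0.22

0.22


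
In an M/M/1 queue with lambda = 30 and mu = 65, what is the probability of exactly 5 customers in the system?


rho = 30/65; P(n) = (1-rho)*rho^n = (1-30/65)*(30/65)^5 = 0.0113

0.0113


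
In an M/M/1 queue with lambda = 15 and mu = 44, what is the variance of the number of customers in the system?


rho = 15/44; Var(N) = rho/(1-rho)^2 = 0.78

0.78


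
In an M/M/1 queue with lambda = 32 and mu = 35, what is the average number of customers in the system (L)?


rho = 32/35; L = rho/(1-rho) = 10.67

10.67


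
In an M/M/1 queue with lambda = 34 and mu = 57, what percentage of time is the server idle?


Idle fraction = (1 - rho) * 100 = (1 - 34/57) * 100 = 40.4%

40.4%


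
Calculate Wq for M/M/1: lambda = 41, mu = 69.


rho = 41/69; Wq = rho/(mu - lambda) = 0.0212 hours

0.0212 hours


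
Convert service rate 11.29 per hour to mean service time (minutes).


Mean service time = 60/mu = 60/11.29 = 5.31 minutes

5.31 minutes


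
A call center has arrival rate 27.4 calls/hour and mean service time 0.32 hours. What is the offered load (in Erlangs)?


Offered load a = lambda * E[S] = 27.4 * 0.32 = 8.77 Erlangs

8.77 Erlangs


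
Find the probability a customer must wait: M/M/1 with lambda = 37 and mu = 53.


P(wait) = rho = lambda/mu = 37/53 = 0.6981

0.6981


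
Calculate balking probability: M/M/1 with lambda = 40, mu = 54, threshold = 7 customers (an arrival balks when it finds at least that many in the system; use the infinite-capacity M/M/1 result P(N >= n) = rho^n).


P(N >= 7) = rho^7 = (40/54)^7 = 0.1224

0.1224


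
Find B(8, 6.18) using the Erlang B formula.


B(N,A) = (A^N/N!) / sum(A^k/k!, k=0..N) with N=8, A=6.18 = 0.1319

0.1319


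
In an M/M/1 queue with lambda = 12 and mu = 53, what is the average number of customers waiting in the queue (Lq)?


rho = 12/53; Lq = rho^2/(1-rho) = 0.07

0.07


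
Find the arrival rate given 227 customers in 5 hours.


lambda = total arrivals / time = 227 / 5 = 45.4 per hour

45.4 per hour


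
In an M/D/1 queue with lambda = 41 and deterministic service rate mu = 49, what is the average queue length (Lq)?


M/D/1: Lq = rho^2 / (2*(1-rho)) where rho = 41/49; Lq = 2.14

2.14


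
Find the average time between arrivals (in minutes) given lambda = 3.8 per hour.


Mean interarrival time = 60/lambda = 60/3.8 = 15.79 minutes

15.79 minutes


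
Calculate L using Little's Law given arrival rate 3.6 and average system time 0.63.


L = lambda * W = 3.6 * 0.63 = 2.27

2.27


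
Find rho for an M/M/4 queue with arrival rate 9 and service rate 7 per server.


rho = lambda/(c*mu) = 9/(4*7) = 0.3214

0.3214


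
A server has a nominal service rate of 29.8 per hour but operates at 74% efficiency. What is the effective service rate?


Effective rate = mu * efficiency = 29.8 * 0.74 = 22.05 per hour

22.05 per hour


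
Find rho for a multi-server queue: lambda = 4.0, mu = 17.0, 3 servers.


rho = lambda / (c * mu) = 4.0 / (3 * 17.0) = 0.0784

0.0784


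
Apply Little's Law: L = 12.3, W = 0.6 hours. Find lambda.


lambda = L / W = 12.3 / 0.6 = 20.5 per hour

20.5 per hour


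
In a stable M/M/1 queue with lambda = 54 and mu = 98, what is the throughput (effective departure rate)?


For a stable queue (lambda < mu), throughput = lambda = 54 per hour

54 per hour


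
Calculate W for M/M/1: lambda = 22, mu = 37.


W = 1/(mu - lambda) = 1/(37 - 22) = 0.0667 hours

0.0667 hours


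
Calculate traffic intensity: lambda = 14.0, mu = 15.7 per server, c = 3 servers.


rho = lambda / (c * mu) = 14.0 / (3 * 15.7) = 0.2972

0.2972


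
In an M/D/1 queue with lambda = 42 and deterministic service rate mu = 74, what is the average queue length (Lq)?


M/D/1: Lq = rho^2 / (2*(1-rho)) where rho = 42/74; Lq = 0.37

0.37


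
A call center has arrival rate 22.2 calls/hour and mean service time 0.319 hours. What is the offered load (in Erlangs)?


Offered load a = lambda * E[S] = 22.2 * 0.319 = 7.08 Erlangs

7.08 Erlangs


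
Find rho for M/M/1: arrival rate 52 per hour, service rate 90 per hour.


rho = lambda/mu = 52/90 = 0.5778

0.5778


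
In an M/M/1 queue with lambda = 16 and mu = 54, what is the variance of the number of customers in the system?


rho = 16/54; Var(N) = rho/(1-rho)^2 = 0.6

0.6


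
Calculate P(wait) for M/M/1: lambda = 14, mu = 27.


P(wait) = rho = lambda/mu = 14/27 = 0.5185

0.5185


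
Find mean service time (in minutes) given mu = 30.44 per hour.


Mean service time = 60/mu = 60/30.44 = 1.97 minutes

1.97 minutes


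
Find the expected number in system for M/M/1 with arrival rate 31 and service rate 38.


rho = 31/38; L = rho/(1-rho) = 4.43

4.43


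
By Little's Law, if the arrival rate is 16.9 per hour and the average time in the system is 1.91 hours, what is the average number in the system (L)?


L = lambda * W = 16.9 * 1.91 = 32.28

32.28


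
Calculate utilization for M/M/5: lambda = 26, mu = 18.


rho = lambda/(c*mu) = 26/(5*18) = 0.2889

0.2889


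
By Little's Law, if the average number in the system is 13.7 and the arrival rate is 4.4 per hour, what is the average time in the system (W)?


W = L / lambda = 13.7 / 4.4 = 3.1136 hours

3.1136 hours


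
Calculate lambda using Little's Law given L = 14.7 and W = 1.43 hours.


lambda = L / W = 14.7 / 1.43 = 10.28 per hour

10.28 per hour


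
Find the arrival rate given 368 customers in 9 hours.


lambda = total arrivals / time = 368 / 9 = 40.89 per hour

40.89 per hour


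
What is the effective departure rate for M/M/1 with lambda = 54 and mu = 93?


For a stable queue (lambda < mu), throughput = lambda = 54 per hour

54 per hour


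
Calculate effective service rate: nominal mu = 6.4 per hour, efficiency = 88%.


Effective rate = mu * efficiency = 6.4 * 0.88 = 5.63 per hour

5.63 per hour


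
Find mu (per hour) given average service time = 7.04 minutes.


mu = 60 / avg_service_time = 60 / 7.04 = 8.52 per hour

8.52 per hour


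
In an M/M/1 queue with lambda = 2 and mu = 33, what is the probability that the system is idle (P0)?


P0 = 1 - rho = 1 - 2/33 = 0.9394

0.9394


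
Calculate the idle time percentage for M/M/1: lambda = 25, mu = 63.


Idle fraction = (1 - rho) * 100 = (1 - 25/63) * 100 = 60.3%

60.3%


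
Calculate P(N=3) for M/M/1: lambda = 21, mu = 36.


rho = 21/36; P(n) = (1-rho)*rho^n = (1-21/36)*(21/36)^3 = 0.0827

0.0827


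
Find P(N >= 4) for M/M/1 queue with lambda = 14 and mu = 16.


P(N >= 4) = rho^4 = (14/16)^4 = 0.5862

0.5862


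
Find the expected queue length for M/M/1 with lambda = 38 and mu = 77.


rho = 38/77; Lq = rho^2/(1-rho) = 0.48

0.48


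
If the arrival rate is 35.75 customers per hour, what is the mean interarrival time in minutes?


Mean interarrival time = 60/lambda = 60/35.75 = 1.68 minutes

1.68 minutes


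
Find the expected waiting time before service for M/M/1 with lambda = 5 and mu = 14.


rho = 5/14; Wq = rho/(mu - lambda) = 0.0397 hours

0.0397 hours


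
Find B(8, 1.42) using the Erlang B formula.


B(N,A) = (A^N/N!) / sum(A^k/k!, k=0..N) with N=8, A=1.42 = 0.0001

0.0001


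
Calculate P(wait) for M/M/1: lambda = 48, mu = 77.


P(wait) = rho = lambda/mu = 48/77 = 0.6234

0.6234


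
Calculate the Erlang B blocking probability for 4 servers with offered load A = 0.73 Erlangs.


B(N,A) = (A^N/N!) / sum(A^k/k!, k=0..N) with N=4, A=0.73 = 0.0057

0.0057


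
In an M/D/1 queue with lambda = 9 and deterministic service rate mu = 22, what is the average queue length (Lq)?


M/D/1: Lq = rho^2 / (2*(1-rho)) where rho = 9/22; Lq = 0.14

0.14


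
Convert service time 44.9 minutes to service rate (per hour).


mu = 60 / avg_service_time = 60 / 44.9 = 1.34 per hour

1.34 per hour


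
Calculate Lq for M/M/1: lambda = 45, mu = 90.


rho = 45/90; Lq = rho^2/(1-rho) = 0.5

0.5


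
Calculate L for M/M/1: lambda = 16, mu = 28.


rho = 16/28; L = rho/(1-rho) = 1.33

1.33


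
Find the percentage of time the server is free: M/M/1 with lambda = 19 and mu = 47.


Idle fraction = (1 - rho) * 100 = (1 - 19/47) * 100 = 59.6%

59.6%


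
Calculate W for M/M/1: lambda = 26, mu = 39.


W = 1/(mu - lambda) = 1/(39 - 26) = 0.0769 hours

0.0769 hours


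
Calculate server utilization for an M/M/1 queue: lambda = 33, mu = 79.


rho = lambda/mu = 33/79 = 0.4177

0.4177


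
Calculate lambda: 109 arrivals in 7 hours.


lambda = total arrivals / time = 109 / 7 = 15.57 per hour

15.57 per hour


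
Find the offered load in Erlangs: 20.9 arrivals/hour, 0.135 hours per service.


Offered load a = lambda * E[S] = 20.9 * 0.135 = 2.82 Erlangs

2.82 Erlangs


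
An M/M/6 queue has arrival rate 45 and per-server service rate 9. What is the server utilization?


rho = lambda/(c*mu) = 45/(6*9) = 0.8333

0.8333


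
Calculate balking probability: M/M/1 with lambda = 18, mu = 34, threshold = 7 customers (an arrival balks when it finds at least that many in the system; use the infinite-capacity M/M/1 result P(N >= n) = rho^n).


P(N >= 7) = rho^7 = (18/34)^7 = 0.0117

0.0117


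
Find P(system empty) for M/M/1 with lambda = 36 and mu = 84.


P0 = 1 - rho = 1 - 36/84 = 0.5714

0.5714


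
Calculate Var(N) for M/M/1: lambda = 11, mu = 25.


rho = 11/25; Var(N) = rho/(1-rho)^2 = 1.4

1.4


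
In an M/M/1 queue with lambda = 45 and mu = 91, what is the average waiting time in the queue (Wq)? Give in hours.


rho = 45/91; Wq = rho/(mu - lambda) = 0.0108 hours

0.0108 hours


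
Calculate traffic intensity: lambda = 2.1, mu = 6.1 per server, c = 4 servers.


rho = lambda / (c * mu) = 2.1 / (4 * 6.1) = 0.0861

0.0861


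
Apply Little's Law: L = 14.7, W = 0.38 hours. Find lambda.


lambda = L / W = 14.7 / 0.38 = 38.68 per hour

38.68 per hour


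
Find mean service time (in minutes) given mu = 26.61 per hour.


Mean service time = 60/mu = 60/26.61 = 2.25 minutes

2.25 minutes


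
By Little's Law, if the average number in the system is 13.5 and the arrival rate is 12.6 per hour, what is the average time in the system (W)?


W = L / lambda = 13.5 / 12.6 = 1.0714 hours

1.0714 hours


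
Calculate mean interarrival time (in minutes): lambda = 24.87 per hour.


Mean interarrival time = 60/lambda = 60/24.87 = 2.41 minutes

2.41 minutes


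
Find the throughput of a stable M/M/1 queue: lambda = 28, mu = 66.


For a stable queue (lambda < mu), throughput = lambda = 28 per hour

28 per hour


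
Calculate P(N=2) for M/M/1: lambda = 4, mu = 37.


rho = 4/37; P(n) = (1-rho)*rho^n = (1-4/37)*(4/37)^2 = 0.0104

0.0104


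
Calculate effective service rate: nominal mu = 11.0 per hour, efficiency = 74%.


Effective rate = mu * efficiency = 11.0 * 0.74 = 8.14 per hour

8.14 per hour


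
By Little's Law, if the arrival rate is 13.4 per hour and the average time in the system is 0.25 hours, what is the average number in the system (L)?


L = lambda * W = 13.4 * 0.25 = 3.35

3.35


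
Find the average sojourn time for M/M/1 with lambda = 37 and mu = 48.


W = 1/(mu - lambda) = 1/(48 - 37) = 0.0909 hours

0.0909 hours


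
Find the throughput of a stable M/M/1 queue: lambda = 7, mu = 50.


For a stable queue (lambda < mu), throughput = lambda = 7 per hour

7 per hour


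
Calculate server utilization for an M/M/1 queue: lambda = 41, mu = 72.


rho = lambda/mu = 41/72 = 0.5694

0.5694


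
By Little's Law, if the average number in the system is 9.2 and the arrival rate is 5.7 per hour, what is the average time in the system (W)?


W = L / lambda = 9.2 / 5.7 = 1.614 hours

1.614 hours


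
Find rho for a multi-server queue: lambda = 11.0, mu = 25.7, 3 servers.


rho = lambda / (c * mu) = 11.0 / (3 * 25.7) = 0.1427

0.1427


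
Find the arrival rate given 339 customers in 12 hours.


lambda = total arrivals / time = 339 / 12 = 28.25 per hour

28.25 per hour


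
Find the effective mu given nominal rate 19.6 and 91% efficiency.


Effective rate = mu * efficiency = 19.6 * 0.91 = 17.84 per hour

17.84 per hour


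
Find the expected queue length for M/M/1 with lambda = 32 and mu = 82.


rho = 32/82; Lq = rho^2/(1-rho) = 0.25

0.25


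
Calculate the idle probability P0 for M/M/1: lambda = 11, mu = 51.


P0 = 1 - rho = 1 - 11/51 = 0.7843

0.7843


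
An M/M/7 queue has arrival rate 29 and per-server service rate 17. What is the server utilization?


rho = lambda/(c*mu) = 29/(7*17) = 0.2437

0.2437


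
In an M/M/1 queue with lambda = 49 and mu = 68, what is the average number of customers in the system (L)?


rho = 49/68; L = rho/(1-rho) = 2.58

2.58


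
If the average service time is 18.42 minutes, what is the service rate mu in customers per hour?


mu = 60 / avg_service_time = 60 / 18.42 = 3.26 per hour

3.26 per hour


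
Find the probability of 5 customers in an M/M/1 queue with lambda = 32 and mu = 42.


rho = 32/42; P(n) = (1-rho)*rho^n = (1-32/42)*(32/42)^5 = 0.0611

0.0611


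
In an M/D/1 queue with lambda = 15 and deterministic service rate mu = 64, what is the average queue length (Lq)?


M/D/1: Lq = rho^2 / (2*(1-rho)) where rho = 15/64; Lq = 0.04

0.04


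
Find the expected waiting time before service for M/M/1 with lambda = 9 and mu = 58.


rho = 9/58; Wq = rho/(mu - lambda) = 0.0032 hours

0.0032 hours


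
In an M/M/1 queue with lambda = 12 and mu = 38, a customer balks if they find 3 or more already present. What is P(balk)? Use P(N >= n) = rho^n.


P(N >= 3) = rho^3 = (12/38)^3 = 0.0315

0.0315


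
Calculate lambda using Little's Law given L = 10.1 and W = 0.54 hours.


lambda = L / W = 10.1 / 0.54 = 18.7 per hour

18.7 per hour


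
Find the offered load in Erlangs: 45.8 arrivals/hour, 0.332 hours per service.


Offered load a = lambda * E[S] = 45.8 * 0.332 = 15.21 Erlangs

15.21 Erlangs


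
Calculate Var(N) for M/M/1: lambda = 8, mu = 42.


rho = 8/42; Var(N) = rho/(1-rho)^2 = 0.29

0.29


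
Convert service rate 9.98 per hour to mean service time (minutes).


Mean service time = 60/mu = 60/9.98 = 6.01 minutes

6.01 minutes


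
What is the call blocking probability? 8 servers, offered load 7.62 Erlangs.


B(N,A) = (A^N/N!) / sum(A^k/k!, k=0..N) with N=8, A=7.62 = 0.2143

0.2143


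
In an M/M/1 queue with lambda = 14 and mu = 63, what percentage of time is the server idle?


Idle fraction = (1 - rho) * 100 = (1 - 14/63) * 100 = 77.8%

77.8%


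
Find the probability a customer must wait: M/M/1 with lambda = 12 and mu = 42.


P(wait) = rho = lambda/mu = 12/42 = 0.2857

0.2857


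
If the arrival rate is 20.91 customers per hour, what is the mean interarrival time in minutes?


Mean interarrival time = 60/lambda = 60/20.91 = 2.87 minutes

2.87 minutes


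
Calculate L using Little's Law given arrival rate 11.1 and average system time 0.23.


L = lambda * W = 11.1 * 0.23 = 2.55

2.55


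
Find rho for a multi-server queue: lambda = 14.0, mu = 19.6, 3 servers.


rho = lambda / (c * mu) = 14.0 / (3 * 19.6) = 0.2381

0.2381


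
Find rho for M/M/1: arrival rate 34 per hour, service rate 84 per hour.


rho = lambda/mu = 34/84 = 0.4048

0.4048


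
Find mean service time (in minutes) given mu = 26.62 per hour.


Mean service time = 60/mu = 60/26.62 = 2.25 minutes

2.25 minutes


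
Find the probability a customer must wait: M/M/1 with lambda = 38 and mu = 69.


P(wait) = rho = lambda/mu = 38/69 = 0.5507

0.5507


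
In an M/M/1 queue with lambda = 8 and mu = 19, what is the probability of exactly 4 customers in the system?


rho = 8/19; P(n) = (1-rho)*rho^n = (1-8/19)*(8/19)^4 = 0.0182

0.0182


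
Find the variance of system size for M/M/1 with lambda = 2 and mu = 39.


rho = 2/39; Var(N) = rho/(1-rho)^2 = 0.06

0.06


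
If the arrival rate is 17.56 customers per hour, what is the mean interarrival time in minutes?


Mean interarrival time = 60/lambda = 60/17.56 = 3.42 minutes

3.42 minutes


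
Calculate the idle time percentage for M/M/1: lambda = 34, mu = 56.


Idle fraction = (1 - rho) * 100 = (1 - 34/56) * 100 = 39.3%

39.3%


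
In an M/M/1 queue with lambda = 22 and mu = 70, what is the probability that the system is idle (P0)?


P0 = 1 - rho = 1 - 22/70 = 0.6857

0.6857


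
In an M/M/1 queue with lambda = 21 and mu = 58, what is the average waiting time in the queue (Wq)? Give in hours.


rho = 21/58; Wq = rho/(mu - lambda) = 0.0098 hours

0.0098 hours


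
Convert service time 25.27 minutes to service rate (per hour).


mu = 60 / avg_service_time = 60 / 25.27 = 2.37 per hour

2.37 per hour


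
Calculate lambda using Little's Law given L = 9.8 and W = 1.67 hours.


lambda = L / W = 9.8 / 1.67 = 5.87 per hour

5.87 per hour


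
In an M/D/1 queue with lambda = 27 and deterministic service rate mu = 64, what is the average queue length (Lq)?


M/D/1: Lq = rho^2 / (2*(1-rho)) where rho = 27/64; Lq = 0.15

0.15


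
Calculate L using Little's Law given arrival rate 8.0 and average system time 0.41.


L = lambda * W = 8.0 * 0.41 = 3.28

3.28


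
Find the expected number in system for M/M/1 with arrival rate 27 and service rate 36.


rho = 27/36; L = rho/(1-rho) = 3.0

3.0


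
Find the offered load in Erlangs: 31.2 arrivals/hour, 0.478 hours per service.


Offered load a = lambda * E[S] = 31.2 * 0.478 = 14.91 Erlangs

14.91 Erlangs


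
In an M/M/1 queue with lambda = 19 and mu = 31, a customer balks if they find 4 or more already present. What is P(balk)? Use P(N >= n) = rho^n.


P(N >= 4) = rho^4 = (19/31)^4 = 0.1411

0.1411


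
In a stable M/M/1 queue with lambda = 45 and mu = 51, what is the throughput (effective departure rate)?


For a stable queue (lambda < mu), throughput = lambda = 45 per hour

45 per hour


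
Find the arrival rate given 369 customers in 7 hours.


lambda = total arrivals / time = 369 / 7 = 52.71 per hour

52.71 per hour


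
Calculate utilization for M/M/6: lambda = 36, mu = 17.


rho = lambda/(c*mu) = 36/(6*17) = 0.3529

0.3529


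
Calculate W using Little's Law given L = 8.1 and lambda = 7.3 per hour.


W = L / lambda = 8.1 / 7.3 = 1.1096 hours

1.1096 hours


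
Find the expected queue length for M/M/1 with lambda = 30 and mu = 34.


rho = 30/34; Lq = rho^2/(1-rho) = 6.62

6.62


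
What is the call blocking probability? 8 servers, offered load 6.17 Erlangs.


B(N,A) = (A^N/N!) / sum(A^k/k!, k=0..N) with N=8, A=6.17 = 0.1314

0.1314


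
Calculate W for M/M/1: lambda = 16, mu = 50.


W = 1/(mu - lambda) = 1/(50 - 16) = 0.0294 hours

0.0294 hours


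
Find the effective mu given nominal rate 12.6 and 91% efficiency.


Effective rate = mu * efficiency = 12.6 * 0.91 = 11.47 per hour

11.47 per hour


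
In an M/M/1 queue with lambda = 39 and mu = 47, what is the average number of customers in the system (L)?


rho = 39/47; L = rho/(1-rho) = 4.87

4.87


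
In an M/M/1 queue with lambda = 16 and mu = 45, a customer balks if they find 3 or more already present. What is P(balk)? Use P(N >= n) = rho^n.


P(N >= 3) = rho^3 = (16/45)^3 = 0.0449

0.0449


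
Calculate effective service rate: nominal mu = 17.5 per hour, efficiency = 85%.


Effective rate = mu * efficiency = 17.5 * 0.85 = 14.88 per hour

14.88 per hour


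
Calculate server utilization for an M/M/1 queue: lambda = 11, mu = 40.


rho = lambda/mu = 11/40 = 0.275

0.275


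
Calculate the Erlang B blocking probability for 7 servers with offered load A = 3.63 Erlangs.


B(N,A) = (A^N/N!) / sum(A^k/k!, k=0..N) with N=7, A=3.63 = 0.0451

0.0451


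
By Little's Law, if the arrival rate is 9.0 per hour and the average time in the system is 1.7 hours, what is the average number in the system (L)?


L = lambda * W = 9.0 * 1.7 = 15.3

15.3


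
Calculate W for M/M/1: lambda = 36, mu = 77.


W = 1/(mu - lambda) = 1/(77 - 36) = 0.0244 hours

0.0244 hours


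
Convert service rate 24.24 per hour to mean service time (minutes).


Mean service time = 60/mu = 60/24.24 = 2.48 minutes

2.48 minutes


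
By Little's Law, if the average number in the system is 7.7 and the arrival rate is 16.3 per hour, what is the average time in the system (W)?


W = L / lambda = 7.7 / 16.3 = 0.4724 hours

0.4724 hours


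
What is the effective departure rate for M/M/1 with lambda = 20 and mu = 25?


For a stable queue (lambda < mu), throughput = lambda = 20 per hour

20 per hour


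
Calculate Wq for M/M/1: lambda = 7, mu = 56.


rho = 7/56; Wq = rho/(mu - lambda) = 0.0026 hours

0.0026 hours


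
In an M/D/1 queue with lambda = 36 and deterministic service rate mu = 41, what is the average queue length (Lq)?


M/D/1: Lq = rho^2 / (2*(1-rho)) where rho = 36/41; Lq = 3.16

3.16


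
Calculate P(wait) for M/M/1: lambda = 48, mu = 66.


P(wait) = rho = lambda/mu = 48/66 = 0.7273

0.7273


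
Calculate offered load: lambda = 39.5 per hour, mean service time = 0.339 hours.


Offered load a = lambda * E[S] = 39.5 * 0.339 = 13.39 Erlangs

13.39 Erlangs


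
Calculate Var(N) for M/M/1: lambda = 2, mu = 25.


rho = 2/25; Var(N) = rho/(1-rho)^2 = 0.09

0.09


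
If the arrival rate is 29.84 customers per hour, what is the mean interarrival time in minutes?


Mean interarrival time = 60/lambda = 60/29.84 = 2.01 minutes

2.01 minutes


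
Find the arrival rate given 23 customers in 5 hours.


lambda = total arrivals / time = 23 / 5 = 4.6 per hour

4.6 per hour


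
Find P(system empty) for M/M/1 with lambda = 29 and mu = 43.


P0 = 1 - rho = 1 - 29/43 = 0.3256

0.3256


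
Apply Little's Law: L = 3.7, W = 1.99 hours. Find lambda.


lambda = L / W = 3.7 / 1.99 = 1.86 per hour

1.86 per hour


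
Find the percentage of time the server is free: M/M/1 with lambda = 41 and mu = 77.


Idle fraction = (1 - rho) * 100 = (1 - 41/77) * 100 = 46.8%

46.8%


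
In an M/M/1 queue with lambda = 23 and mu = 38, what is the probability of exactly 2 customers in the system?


rho = 23/38; P(n) = (1-rho)*rho^n = (1-23/38)*(23/38)^2 = 0.1446

0.1446


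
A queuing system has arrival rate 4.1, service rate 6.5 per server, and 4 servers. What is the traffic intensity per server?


rho = lambda / (c * mu) = 4.1 / (4 * 6.5) = 0.1577

0.1577


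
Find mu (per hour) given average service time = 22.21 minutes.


mu = 60 / avg_service_time = 60 / 22.21 = 2.7 per hour

2.7 per hour


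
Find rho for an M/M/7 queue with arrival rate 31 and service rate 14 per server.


rho = lambda/(c*mu) = 31/(7*14) = 0.3163

0.3163


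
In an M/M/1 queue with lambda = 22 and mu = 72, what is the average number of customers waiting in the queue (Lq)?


rho = 22/72; Lq = rho^2/(1-rho) = 0.13

0.13


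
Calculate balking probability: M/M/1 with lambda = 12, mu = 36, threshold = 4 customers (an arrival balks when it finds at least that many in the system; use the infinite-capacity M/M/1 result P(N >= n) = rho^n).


P(N >= 4) = rho^4 = (12/36)^4 = 0.0123

0.0123


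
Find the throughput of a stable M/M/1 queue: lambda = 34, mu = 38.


For a stable queue (lambda < mu), throughput = lambda = 34 per hour

34 per hour


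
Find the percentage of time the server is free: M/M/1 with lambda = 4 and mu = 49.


Idle fraction = (1 - rho) * 100 = (1 - 4/49) * 100 = 91.8%

91.8%


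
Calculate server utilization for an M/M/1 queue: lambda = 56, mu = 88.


rho = lambda/mu = 56/88 = 0.6364

0.6364


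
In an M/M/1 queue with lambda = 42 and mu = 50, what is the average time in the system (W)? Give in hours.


W = 1/(mu - lambda) = 1/(50 - 42) = 0.125 hours

0.125 hours


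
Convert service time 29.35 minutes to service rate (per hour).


mu = 60 / avg_service_time = 60 / 29.35 = 2.04 per hour

2.04 per hour


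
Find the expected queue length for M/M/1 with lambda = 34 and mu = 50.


rho = 34/50; Lq = rho^2/(1-rho) = 1.45

1.45


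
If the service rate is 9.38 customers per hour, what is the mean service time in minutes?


Mean service time = 60/mu = 60/9.38 = 6.4 minutes

6.4 minutes


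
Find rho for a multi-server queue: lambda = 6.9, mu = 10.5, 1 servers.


rho = lambda / (c * mu) = 6.9 / (1 * 10.5) = 0.6571

0.6571


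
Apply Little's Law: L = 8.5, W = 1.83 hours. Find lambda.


lambda = L / W = 8.5 / 1.83 = 4.64 per hour

4.64 per hour


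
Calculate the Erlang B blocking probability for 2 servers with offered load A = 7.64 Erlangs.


B(N,A) = (A^N/N!) / sum(A^k/k!, k=0..N) with N=2, A=7.64 = 0.7716

0.7716


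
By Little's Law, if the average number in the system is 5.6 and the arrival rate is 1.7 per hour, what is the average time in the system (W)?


W = L / lambda = 5.6 / 1.7 = 3.2941 hours

3.2941 hours


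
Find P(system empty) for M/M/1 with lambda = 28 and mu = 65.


P0 = 1 - rho = 1 - 28/65 = 0.5692

0.5692


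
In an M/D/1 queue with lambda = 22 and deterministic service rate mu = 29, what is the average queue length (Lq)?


M/D/1: Lq = rho^2 / (2*(1-rho)) where rho = 22/29; Lq = 1.19

1.19


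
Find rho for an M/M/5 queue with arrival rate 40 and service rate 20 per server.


rho = lambda/(c*mu) = 40/(5*20) = 0.4

0.4


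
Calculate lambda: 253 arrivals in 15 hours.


lambda = total arrivals / time = 253 / 15 = 16.87 per hour

16.87 per hour


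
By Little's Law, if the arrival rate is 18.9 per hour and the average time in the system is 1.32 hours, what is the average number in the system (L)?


L = lambda * W = 18.9 * 1.32 = 24.95

24.95


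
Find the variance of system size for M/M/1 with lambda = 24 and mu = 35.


rho = 24/35; Var(N) = rho/(1-rho)^2 = 6.94

6.94


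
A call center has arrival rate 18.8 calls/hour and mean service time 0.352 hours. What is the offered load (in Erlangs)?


Offered load a = lambda * E[S] = 18.8 * 0.352 = 6.62 Erlangs

6.62 Erlangs


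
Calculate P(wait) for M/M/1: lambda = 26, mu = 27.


P(wait) = rho = lambda/mu = 26/27 = 0.963

0.963


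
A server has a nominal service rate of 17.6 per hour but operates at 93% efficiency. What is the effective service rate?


Effective rate = mu * efficiency = 17.6 * 0.93 = 16.37 per hour

16.37 per hour


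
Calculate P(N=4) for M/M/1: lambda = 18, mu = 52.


rho = 18/52; P(n) = (1-rho)*rho^n = (1-18/52)*(18/52)^4 = 0.0094

0.0094


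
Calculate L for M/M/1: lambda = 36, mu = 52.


rho = 36/52; L = rho/(1-rho) = 2.25

2.25


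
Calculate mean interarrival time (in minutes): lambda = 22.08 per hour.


Mean interarrival time = 60/lambda = 60/22.08 = 2.72 minutes

2.72 minutes


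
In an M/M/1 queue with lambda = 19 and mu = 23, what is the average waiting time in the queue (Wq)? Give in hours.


rho = 19/23; Wq = rho/(mu - lambda) = 0.2065 hours

0.2065 hours


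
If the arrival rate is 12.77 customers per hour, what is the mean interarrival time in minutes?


Mean interarrival time = 60/lambda = 60/12.77 = 4.7 minutes

4.7 minutes


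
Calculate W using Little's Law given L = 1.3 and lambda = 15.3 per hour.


W = L / lambda = 1.3 / 15.3 = 0.085 hours

0.085 hours


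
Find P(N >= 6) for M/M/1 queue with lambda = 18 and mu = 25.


P(N >= 6) = rho^6 = (18/25)^6 = 0.1393

0.1393


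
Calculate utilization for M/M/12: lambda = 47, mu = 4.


rho = lambda/(c*mu) = 47/(12*4) = 0.9792

0.9792


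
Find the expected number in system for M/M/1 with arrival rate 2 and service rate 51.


rho = 2/51; L = rho/(1-rho) = 0.04

0.04


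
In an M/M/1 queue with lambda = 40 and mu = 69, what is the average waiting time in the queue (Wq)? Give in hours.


rho = 40/69; Wq = rho/(mu - lambda) = 0.02 hours

0.02 hours


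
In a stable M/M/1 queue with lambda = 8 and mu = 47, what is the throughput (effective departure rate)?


For a stable queue (lambda < mu), throughput = lambda = 8 per hour

8 per hour


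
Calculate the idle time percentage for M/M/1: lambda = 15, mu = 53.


Idle fraction = (1 - rho) * 100 = (1 - 15/53) * 100 = 71.7%

71.7%


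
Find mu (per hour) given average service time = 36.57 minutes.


mu = 60 / avg_service_time = 60 / 36.57 = 1.64 per hour

1.64 per hour


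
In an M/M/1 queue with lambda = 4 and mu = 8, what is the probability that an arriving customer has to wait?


P(wait) = rho = lambda/mu = 4/8 = 0.5

0.5


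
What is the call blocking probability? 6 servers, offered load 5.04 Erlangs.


B(N,A) = (A^N/N!) / sum(A^k/k!, k=0..N) with N=6, A=5.04 = 0.1949

0.1949


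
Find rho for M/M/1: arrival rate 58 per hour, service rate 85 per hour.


rho = lambda/mu = 58/85 = 0.6824

0.6824


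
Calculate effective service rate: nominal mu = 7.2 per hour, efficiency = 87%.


Effective rate = mu * efficiency = 7.2 * 0.87 = 6.26 per hour

6.26 per hour


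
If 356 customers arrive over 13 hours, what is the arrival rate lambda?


lambda = total arrivals / time = 356 / 13 = 27.38 per hour

27.38 per hour


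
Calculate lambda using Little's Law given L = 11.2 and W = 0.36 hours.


lambda = L / W = 11.2 / 0.36 = 31.11 per hour

31.11 per hour


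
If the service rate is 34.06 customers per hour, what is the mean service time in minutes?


Mean service time = 60/mu = 60/34.06 = 1.76 minutes

1.76 minutes


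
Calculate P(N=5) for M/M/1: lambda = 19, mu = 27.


rho = 19/27; P(n) = (1-rho)*rho^n = (1-19/27)*(19/27)^5 = 0.0511

0.0511


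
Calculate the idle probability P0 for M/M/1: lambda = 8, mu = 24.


P0 = 1 - rho = 1 - 8/24 = 0.6667

0.6667


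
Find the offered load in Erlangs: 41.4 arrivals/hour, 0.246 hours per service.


Offered load a = lambda * E[S] = 41.4 * 0.246 = 10.18 Erlangs

10.18 Erlangs


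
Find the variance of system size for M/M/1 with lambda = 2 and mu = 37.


rho = 2/37; Var(N) = rho/(1-rho)^2 = 0.06

0.06


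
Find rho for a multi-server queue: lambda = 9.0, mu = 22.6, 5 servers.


rho = lambda / (c * mu) = 9.0 / (5 * 22.6) = 0.0796

0.0796


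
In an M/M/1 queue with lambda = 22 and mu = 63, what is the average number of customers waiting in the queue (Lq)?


rho = 22/63; Lq = rho^2/(1-rho) = 0.19

0.19


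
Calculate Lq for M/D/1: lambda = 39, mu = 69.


M/D/1: Lq = rho^2 / (2*(1-rho)) where rho = 39/69; Lq = 0.37

0.37


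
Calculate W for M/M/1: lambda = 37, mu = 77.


W = 1/(mu - lambda) = 1/(77 - 37) = 0.025 hours

0.025 hours


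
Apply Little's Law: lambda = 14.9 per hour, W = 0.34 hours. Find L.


L = lambda * W = 14.9 * 0.34 = 5.07

5.07


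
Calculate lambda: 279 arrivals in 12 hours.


lambda = total arrivals / time = 279 / 12 = 23.25 per hour

23.25 per hour


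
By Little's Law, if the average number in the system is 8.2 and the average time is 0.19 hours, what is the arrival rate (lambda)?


lambda = L / W = 8.2 / 0.19 = 43.16 per hour

43.16 per hour


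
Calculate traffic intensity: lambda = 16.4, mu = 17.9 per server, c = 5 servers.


rho = lambda / (c * mu) = 16.4 / (5 * 17.9) = 0.1832

0.1832


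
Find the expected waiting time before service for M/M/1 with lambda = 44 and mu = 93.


rho = 44/93; Wq = rho/(mu - lambda) = 0.0097 hours

0.0097 hours


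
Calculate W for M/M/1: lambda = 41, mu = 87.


W = 1/(mu - lambda) = 1/(87 - 41) = 0.0217 hours

0.0217 hours


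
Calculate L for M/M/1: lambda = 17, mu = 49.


rho = 17/49; L = rho/(1-rho) = 0.53

0.53


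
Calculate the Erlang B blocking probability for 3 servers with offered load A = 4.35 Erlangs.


B(N,A) = (A^N/N!) / sum(A^k/k!, k=0..N) with N=3, A=4.35 = 0.4809

0.4809


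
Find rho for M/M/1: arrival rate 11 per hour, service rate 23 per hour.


rho = lambda/mu = 11/23 = 0.4783

0.4783


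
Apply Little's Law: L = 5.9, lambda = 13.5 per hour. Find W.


W = L / lambda = 5.9 / 13.5 = 0.437 hours

0.437 hours


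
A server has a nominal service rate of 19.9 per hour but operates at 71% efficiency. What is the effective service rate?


Effective rate = mu * efficiency = 19.9 * 0.71 = 14.13 per hour

14.13 per hour


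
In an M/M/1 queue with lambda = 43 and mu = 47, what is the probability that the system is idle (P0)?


P0 = 1 - rho = 1 - 43/47 = 0.0851

0.0851


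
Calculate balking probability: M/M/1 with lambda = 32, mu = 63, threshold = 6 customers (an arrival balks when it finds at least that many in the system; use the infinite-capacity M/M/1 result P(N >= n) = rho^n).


P(N >= 6) = rho^6 = (32/63)^6 = 0.0172

0.0172


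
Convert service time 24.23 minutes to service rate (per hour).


mu = 60 / avg_service_time = 60 / 24.23 = 2.48 per hour

2.48 per hour


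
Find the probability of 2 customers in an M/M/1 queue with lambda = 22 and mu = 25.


rho = 22/25; P(n) = (1-rho)*rho^n = (1-22/25)*(22/25)^2 = 0.0929

0.0929


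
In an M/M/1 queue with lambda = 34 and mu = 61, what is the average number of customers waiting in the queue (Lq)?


rho = 34/61; Lq = rho^2/(1-rho) = 0.7

0.7


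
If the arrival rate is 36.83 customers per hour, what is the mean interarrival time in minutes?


Mean interarrival time = 60/lambda = 60/36.83 = 1.63 minutes

1.63 minutes


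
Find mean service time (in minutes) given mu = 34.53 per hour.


Mean service time = 60/mu = 60/34.53 = 1.74 minutes

1.74 minutes


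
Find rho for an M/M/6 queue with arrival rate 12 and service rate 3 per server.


rho = lambda/(c*mu) = 12/(6*3) = 0.6667

0.6667


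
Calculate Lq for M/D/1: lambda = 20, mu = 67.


M/D/1: Lq = rho^2 / (2*(1-rho)) where rho = 20/67; Lq = 0.06

0.06


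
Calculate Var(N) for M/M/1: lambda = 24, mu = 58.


rho = 24/58; Var(N) = rho/(1-rho)^2 = 1.2

1.2


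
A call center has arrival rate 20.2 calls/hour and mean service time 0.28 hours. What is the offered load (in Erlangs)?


Offered load a = lambda * E[S] = 20.2 * 0.28 = 5.66 Erlangs

5.66 Erlangs


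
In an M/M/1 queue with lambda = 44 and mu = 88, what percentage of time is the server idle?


Idle fraction = (1 - rho) * 100 = (1 - 44/88) * 100 = 50.0%

50.0%


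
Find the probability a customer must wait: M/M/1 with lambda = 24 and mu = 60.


P(wait) = rho = lambda/mu = 24/60 = 0.4

0.4
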